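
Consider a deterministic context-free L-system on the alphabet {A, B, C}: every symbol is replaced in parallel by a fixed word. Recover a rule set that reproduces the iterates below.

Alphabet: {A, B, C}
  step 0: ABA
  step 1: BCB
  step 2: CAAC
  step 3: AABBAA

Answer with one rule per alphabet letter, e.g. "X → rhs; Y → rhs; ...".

  step 2 ⇒ step 3: CAAC ⇒ AA·B·B·AA
    A ↦ B
    C ↦ AA
  step 0 ⇒ step 1: ABA ⇒ B·C·B
    B ↦ C

A->B, B->C, C->AA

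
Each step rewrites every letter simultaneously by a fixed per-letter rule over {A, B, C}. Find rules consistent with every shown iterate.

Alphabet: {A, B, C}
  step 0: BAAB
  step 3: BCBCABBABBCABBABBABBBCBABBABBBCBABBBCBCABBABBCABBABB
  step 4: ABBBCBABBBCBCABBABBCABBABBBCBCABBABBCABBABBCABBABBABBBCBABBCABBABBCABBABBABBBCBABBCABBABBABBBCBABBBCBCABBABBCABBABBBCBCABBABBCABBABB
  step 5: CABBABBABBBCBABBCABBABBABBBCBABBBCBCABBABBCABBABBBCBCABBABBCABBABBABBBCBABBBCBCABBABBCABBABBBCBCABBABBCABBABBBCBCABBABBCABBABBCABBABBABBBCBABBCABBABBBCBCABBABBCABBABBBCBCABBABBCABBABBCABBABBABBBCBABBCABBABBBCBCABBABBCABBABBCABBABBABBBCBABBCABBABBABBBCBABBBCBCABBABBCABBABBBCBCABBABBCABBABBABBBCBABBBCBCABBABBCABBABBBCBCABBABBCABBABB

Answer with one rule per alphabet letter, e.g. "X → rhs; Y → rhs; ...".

  step 4 ⇒ step 5: ABBBCBABBBCBCABBABBCABBABBBCBCABBABBCABBABBCABBABBABBBCBABBCABBABBCABBABBABBBCBABBCABBABBABBBCBABBBCBCABBABBCABBABBBCBCABBABBCABBABB ⇒ C·ABB·ABB·ABB·BCB·ABB·C·ABB·ABB·ABB·BCB·ABB·BCB·C·ABB·ABB·C·ABB·ABB·BCB·C·ABB·ABB·C·ABB·ABB·ABB·BCB·ABB·BCB·C·ABB·ABB·C·ABB·ABB·BCB·C·ABB·ABB·C·ABB·ABB·BCB·C·ABB·ABB·C·ABB·ABB·C·ABB·ABB·ABB·BCB·ABB·C·ABB·ABB·BCB·C·ABB·ABB·C·ABB·ABB·BCB·C·ABB·ABB·C·ABB·ABB·C·ABB·ABB·ABB·BCB·ABB·C·ABB·ABB·BCB·C·ABB·ABB·C·ABB·ABB·C·ABB·ABB·ABB·BCB·ABB·C·ABB·ABB·ABB·BCB·ABB·BCB·C·ABB·ABB·C·ABB·ABB·BCB·C·ABB·ABB·C·ABB·ABB·ABB·BCB·ABB·BCB·C·ABB·ABB·C·ABB·ABB·BCB·C·ABB·ABB·C·ABB·ABB
    A ↦ C
    B ↦ ABB
    C ↦ BCB

A->C, B->ABB, C->BCB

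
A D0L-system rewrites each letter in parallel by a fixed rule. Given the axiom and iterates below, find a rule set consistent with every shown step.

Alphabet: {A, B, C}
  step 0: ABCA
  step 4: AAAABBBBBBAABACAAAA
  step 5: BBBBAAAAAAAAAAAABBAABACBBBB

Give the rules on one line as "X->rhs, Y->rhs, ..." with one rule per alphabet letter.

A->B, B->AA, C->AC

  step 4 ⇒ step 5: AAAABBBBBBAABACAAAA ⇒ B·B·B·B·AA·AA·AA·AA·AA·AA·B·B·AA·B·AC·B·B·B·B
    A ↦ B
    B ↦ AA
    C ↦ AC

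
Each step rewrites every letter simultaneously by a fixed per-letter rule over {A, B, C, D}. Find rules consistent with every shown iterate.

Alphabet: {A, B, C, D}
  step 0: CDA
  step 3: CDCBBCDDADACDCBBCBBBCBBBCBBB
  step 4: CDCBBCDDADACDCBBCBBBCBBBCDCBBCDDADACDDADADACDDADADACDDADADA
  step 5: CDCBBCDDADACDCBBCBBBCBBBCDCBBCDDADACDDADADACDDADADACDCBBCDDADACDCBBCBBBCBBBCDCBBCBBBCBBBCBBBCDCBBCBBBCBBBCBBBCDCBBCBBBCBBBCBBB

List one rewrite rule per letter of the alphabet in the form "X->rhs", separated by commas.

  step 4 ⇒ step 5: CDCBBCDDADACDCBBCBBBCBBBCDCBBCDDADACDDADADACDDADADACDDADADA ⇒ CD·CBB·CD·DA·DA·CD·CBB·CBB·B·CBB·B·CD·CBB·CD·DA·DA·CD·DA·DA·DA·CD·DA·DA·DA·CD·CBB·CD·DA·DA·CD·CBB·CBB·B·CBB·B·CD·CBB·CBB·B·CBB·B·CBB·B·CD·CBB·CBB·B·CBB·B·CBB·B·CD·CBB·CBB·B·CBB·B·CBB·B
    A ↦ B
    B ↦ DA
    C ↦ CD
    D ↦ CBB

A->B, B->DA, C->CD, D->CBB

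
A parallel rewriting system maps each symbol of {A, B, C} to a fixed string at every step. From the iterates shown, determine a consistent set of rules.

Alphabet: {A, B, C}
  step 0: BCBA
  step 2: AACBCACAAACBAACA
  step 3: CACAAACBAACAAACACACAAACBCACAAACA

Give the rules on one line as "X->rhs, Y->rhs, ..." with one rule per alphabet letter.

  step 2 ⇒ step 3: AACBCACAAACBAACA ⇒ CA·CA·AA·CB·AA·CA·AA·CA·CA·CA·AA·CB·CA·CA·AA·CA
    A ↦ CA
    B ↦ CB
    C ↦ AA

A->CA, B->CB, C->AA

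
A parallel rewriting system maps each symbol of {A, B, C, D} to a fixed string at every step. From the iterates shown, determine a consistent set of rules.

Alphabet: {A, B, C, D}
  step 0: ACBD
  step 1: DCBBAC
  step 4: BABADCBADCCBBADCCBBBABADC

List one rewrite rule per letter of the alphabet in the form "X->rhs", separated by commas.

  step 0 ⇒ step 1: ACBD ⇒ DC·B·BA·C
    A ↦ DC
    B ↦ BA
    C ↦ B
    D ↦ C

A->DC, B->BA, C->B, D->C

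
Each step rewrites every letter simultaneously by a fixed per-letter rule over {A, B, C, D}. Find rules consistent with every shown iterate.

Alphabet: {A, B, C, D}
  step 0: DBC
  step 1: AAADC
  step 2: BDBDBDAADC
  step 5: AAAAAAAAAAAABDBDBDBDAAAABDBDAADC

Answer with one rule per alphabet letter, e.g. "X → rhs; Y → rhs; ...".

A->BD, B->A, C->ADC, D->A

  step 1 ⇒ step 2: AAADC ⇒ BD·BD·BD·A·ADC
    A ↦ BD
    C ↦ ADC
    D ↦ A
  step 0 ⇒ step 1: DBC ⇒ A·A·ADC
    B ↦ A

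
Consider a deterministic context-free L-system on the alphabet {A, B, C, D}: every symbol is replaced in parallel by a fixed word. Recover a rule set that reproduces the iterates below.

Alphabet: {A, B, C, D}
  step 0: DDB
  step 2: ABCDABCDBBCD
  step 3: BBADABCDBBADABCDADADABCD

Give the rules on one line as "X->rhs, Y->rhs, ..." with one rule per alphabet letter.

A->BB, B->AD, C->AB, D->CD

  step 2 ⇒ step 3: ABCDABCDBBCD ⇒ BB·AD·AB·CD·BB·AD·AB·CD·AD·AD·AB·CD
    A ↦ BB
    B ↦ AD
    C ↦ AB
    D ↦ CD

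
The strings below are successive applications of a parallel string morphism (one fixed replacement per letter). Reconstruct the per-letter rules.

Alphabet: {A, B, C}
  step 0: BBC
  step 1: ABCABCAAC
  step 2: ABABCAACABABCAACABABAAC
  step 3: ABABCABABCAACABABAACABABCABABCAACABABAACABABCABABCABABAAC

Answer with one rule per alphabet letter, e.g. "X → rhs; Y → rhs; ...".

  step 2 ⇒ step 3: ABABCAACABABCAACABABAAC ⇒ AB·ABC·AB·ABC·AAC·AB·AB·AAC·AB·ABC·AB·ABC·AAC·AB·AB·AAC·AB·ABC·AB·ABC·AB·AB·AAC
    A ↦ AB
    B ↦ ABC
    C ↦ AAC

A->AB, B->ABC, C->AAC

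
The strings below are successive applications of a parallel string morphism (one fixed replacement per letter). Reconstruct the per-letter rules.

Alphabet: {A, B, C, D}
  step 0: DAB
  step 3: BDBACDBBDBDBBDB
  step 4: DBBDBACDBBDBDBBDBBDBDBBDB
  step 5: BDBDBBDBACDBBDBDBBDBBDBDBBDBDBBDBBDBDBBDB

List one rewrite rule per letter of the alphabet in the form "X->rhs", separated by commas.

A->AC, B->DB, C->DB, D->B

  step 4 ⇒ step 5: DBBDBACDBBDBDBBDBBDBDBBDB ⇒ B·DB·DB·B·DB·AC·DB·B·DB·DB·B·DB·B·DB·DB·B·DB·DB·B·DB·B·DB·DB·B·DB
    A ↦ AC
    B ↦ DB
    C ↦ DB
    D ↦ B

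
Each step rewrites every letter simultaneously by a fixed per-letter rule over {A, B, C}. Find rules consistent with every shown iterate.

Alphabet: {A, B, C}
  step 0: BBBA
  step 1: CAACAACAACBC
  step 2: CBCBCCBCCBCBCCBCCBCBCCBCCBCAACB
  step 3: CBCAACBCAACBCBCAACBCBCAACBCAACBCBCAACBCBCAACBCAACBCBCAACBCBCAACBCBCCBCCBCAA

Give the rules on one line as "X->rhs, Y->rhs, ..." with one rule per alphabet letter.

  step 2 ⇒ step 3: CBCBCCBCCBCBCCBCCBCBCCBCCBCAACB ⇒ CB·CAA·CB·CAA·CB·CB·CAA·CB·CB·CAA·CB·CAA·CB·CB·CAA·CB·CB·CAA·CB·CAA·CB·CB·CAA·CB·CB·CAA·CB·CBC·CBC·CB·CAA
    A ↦ CBC
    B ↦ CAA
    C ↦ CB

A->CBC, B->CAA, C->CB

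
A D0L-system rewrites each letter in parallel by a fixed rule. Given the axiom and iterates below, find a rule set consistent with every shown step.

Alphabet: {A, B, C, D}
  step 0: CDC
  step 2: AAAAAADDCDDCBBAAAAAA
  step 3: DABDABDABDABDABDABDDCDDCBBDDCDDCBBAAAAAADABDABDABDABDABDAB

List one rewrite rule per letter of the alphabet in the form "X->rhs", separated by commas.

A->DAB, B->AAA, C->BB, D->DDC

  step 2 ⇒ step 3: AAAAAADDCDDCBBAAAAAA ⇒ DAB·DAB·DAB·DAB·DAB·DAB·DDC·DDC·BB·DDC·DDC·BB·AAA·AAA·DAB·DAB·DAB·DAB·DAB·DAB
    A ↦ DAB
    B ↦ AAA
    C ↦ BB
    D ↦ DDC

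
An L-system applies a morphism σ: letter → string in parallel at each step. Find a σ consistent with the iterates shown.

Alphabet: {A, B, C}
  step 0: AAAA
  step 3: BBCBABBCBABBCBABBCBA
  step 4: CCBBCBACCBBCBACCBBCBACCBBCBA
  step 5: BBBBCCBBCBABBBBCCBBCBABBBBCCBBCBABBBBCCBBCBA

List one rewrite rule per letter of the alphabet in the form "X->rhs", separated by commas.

A->BA, B->C, C->BB

  step 4 ⇒ step 5: CCBBCBACCBBCBACCBBCBACCBBCBA ⇒ BB·BB·C·C·BB·C·BA·BB·BB·C·C·BB·C·BA·BB·BB·C·C·BB·C·BA·BB·BB·C·C·BB·C·BA
    A ↦ BA
    B ↦ C
    C ↦ BB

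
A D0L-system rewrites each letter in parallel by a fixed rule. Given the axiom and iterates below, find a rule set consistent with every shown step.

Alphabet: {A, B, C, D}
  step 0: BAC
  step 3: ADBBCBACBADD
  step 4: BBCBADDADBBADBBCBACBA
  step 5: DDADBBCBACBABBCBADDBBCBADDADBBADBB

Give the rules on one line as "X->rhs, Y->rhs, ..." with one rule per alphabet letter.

A->BB, B->D, C->A, D->CBA

  step 4 ⇒ step 5: BBCBADDADBBADBBCBACBA ⇒ D·D·A·D·BB·CBA·CBA·BB·CBA·D·D·BB·CBA·D·D·A·D·BB·A·D·BB
    A ↦ BB
    B ↦ D
    C ↦ A
    D ↦ CBA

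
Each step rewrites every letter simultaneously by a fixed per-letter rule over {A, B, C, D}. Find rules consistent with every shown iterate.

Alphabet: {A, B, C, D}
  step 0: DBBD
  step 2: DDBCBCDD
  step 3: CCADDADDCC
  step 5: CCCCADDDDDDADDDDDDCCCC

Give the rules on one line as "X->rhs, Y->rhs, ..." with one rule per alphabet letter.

  step 2 ⇒ step 3: DDBCBCDD ⇒ C·C·A·DD·A·DD·C·C
    B ↦ A
    C ↦ DD
    D ↦ C
    A ↦ BC  (constrained at step 3)

A->BC, B->A, C->DD, D->C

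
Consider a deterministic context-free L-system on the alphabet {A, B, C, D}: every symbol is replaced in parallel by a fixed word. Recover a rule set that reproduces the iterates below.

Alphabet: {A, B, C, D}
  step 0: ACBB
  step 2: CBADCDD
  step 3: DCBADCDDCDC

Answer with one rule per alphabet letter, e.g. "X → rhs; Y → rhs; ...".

A->BA, B->C, C->D, D->DC

  step 2 ⇒ step 3: CBADCDD ⇒ D·C·BA·DC·D·DC·DC
    A ↦ BA
    B ↦ C
    C ↦ D
    D ↦ DC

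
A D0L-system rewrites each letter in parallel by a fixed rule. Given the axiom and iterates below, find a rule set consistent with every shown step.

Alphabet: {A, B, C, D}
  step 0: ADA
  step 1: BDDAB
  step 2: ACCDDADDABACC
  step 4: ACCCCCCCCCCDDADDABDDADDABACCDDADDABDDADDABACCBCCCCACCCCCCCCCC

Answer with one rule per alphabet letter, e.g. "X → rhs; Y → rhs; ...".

  step 1 ⇒ step 2: BDDAB ⇒ ACC·DDA·DDA·B·ACC
    A ↦ B
    B ↦ ACC
    D ↦ DDA
    C ↦ CC  (constrained at step 2)

A->B, B->ACC, C->CC, D->DDA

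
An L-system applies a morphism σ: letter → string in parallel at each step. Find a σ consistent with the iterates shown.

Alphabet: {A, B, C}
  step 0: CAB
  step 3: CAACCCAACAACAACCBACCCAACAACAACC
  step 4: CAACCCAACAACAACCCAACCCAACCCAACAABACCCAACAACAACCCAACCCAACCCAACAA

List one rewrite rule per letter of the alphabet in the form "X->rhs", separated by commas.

A->C, B->BAC, C->CAA

  step 3 ⇒ step 4: CAACCCAACAACAACCBACCCAACAACAACC ⇒ CAA·C·C·CAA·CAA·CAA·C·C·CAA·C·C·CAA·C·C·CAA·CAA·BAC·C·CAA·CAA·CAA·C·C·CAA·C·C·CAA·C·C·CAA·CAA
    A ↦ C
    B ↦ BAC
    C ↦ CAA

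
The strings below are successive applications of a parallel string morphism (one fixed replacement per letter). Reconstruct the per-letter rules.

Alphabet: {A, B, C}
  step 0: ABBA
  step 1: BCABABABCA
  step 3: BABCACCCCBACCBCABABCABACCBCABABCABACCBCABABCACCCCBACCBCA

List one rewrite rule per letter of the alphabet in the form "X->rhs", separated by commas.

A->BCA, B->BA, C->CC

  step 0 ⇒ step 1: ABBA ⇒ BCA·BA·BA·BCA
    A ↦ BCA
    B ↦ BA
    C ↦ CC  (constrained at step 1)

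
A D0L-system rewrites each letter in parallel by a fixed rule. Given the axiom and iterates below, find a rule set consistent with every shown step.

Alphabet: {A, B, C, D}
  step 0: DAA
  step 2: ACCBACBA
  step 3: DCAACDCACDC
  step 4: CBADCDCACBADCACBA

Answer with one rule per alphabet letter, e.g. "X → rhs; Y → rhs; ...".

  step 3 ⇒ step 4: DCAACDCACDC ⇒ CB·A·DC·DC·A·CB·A·DC·A·CB·A
    A ↦ DC
    C ↦ A
    D ↦ CB
  step 2 ⇒ step 3: ACCBACBA ⇒ DC·A·A·C·DC·A·C·DC
    B ↦ C

A->DC, B->C, C->A, D->CB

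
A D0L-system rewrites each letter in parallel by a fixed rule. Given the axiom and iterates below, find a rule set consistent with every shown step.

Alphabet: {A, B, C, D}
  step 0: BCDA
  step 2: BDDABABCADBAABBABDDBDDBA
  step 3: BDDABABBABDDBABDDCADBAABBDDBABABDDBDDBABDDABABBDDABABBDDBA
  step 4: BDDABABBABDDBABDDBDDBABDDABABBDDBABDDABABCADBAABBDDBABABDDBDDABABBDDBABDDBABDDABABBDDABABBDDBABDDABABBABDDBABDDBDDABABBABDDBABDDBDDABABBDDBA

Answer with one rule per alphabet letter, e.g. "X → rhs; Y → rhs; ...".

  step 3 ⇒ step 4: BDDABABBABDDBABDDCADBAABBDDBABABDDBDDBABDDABABBDDABABBDDBA ⇒ BDD·AB·AB·BA·BDD·BA·BDD·BDD·BA·BDD·AB·AB·BDD·BA·BDD·AB·AB·CAD·BA·AB·BDD·BA·BA·BDD·BDD·AB·AB·BDD·BA·BDD·BA·BDD·AB·AB·BDD·AB·AB·BDD·BA·BDD·AB·AB·BA·BDD·BA·BDD·BDD·AB·AB·BA·BDD·BA·BDD·BDD·AB·AB·BDD·BA
    A ↦ BA
    B ↦ BDD
    C ↦ CAD
    D ↦ AB

A->BA, B->BDD, C->CAD, D->AB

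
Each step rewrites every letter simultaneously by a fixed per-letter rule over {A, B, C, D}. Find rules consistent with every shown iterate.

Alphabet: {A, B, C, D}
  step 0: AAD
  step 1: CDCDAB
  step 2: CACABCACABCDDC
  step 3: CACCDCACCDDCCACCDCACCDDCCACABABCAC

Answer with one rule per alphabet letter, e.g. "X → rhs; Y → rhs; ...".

A->CD, B->DC, C->CAC, D->AB

  step 2 ⇒ step 3: CACABCACABCDDC ⇒ CAC·CD·CAC·CD·DC·CAC·CD·CAC·CD·DC·CAC·AB·AB·CAC
    A ↦ CD
    B ↦ DC
    C ↦ CAC
    D ↦ AB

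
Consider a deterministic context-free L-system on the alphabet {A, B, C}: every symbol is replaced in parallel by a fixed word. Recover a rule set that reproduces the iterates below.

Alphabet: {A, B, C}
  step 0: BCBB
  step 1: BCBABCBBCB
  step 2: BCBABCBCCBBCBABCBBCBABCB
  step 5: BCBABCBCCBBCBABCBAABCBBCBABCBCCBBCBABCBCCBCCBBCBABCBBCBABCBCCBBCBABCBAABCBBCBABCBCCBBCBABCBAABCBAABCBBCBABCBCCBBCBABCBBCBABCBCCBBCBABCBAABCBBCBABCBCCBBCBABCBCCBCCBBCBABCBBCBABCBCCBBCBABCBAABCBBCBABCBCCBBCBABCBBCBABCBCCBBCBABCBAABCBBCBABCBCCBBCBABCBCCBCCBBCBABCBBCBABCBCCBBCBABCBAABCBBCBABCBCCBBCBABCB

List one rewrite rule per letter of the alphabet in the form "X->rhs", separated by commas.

A->CCB, B->BCB, C->A

  step 1 ⇒ step 2: BCBABCBBCB ⇒ BCB·A·BCB·CCB·BCB·A·BCB·BCB·A·BCB
    A ↦ CCB
    B ↦ BCB
    C ↦ A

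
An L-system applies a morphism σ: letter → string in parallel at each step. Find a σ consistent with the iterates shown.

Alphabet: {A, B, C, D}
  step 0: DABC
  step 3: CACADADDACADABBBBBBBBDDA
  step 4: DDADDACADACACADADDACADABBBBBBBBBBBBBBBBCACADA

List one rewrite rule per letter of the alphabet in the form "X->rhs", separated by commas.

  step 3 ⇒ step 4: CACADADDACADABBBBBBBBDDA ⇒ D·DA·D·DA·CA·DA·CA·CA·DA·D·DA·CA·DA·BB·BB·BB·BB·BB·BB·BB·BB·CA·CA·DA
    A ↦ DA
    B ↦ BB
    C ↦ D
    D ↦ CA

A->DA, B->BB, C->D, D->CA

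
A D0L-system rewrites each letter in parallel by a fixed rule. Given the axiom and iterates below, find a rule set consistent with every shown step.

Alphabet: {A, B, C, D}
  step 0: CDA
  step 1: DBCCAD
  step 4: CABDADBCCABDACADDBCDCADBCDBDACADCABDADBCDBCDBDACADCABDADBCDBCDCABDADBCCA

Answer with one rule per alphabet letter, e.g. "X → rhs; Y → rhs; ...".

  step 0 ⇒ step 1: CDA ⇒ DBC·CA·D
    A ↦ D
    C ↦ DBC
    D ↦ CA
    B ↦ BDA  (constrained at step 1)

A->D, B->BDA, C->DBC, D->CA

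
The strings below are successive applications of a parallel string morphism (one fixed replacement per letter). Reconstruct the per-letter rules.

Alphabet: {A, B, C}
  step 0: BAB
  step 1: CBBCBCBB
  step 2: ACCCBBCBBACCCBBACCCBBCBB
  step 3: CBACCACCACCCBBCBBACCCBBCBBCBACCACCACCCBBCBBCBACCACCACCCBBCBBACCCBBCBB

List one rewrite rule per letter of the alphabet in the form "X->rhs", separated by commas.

A->CB, B->CBB, C->ACC

  step 2 ⇒ step 3: ACCCBBCBBACCCBBACCCBBCBB ⇒ CB·ACC·ACC·ACC·CBB·CBB·ACC·CBB·CBB·CB·ACC·ACC·ACC·CBB·CBB·CB·ACC·ACC·ACC·CBB·CBB·ACC·CBB·CBB
    A ↦ CB
    B ↦ CBB
    C ↦ ACC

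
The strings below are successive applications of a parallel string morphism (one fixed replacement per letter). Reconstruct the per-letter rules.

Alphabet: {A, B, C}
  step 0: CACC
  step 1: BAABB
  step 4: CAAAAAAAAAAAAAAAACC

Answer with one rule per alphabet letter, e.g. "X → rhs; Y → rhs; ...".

  step 0 ⇒ step 1: CACC ⇒ B·AA·B·B
    A ↦ AA
    C ↦ B
    B ↦ C  (constrained at step 1)

A->AA, B->C, C->B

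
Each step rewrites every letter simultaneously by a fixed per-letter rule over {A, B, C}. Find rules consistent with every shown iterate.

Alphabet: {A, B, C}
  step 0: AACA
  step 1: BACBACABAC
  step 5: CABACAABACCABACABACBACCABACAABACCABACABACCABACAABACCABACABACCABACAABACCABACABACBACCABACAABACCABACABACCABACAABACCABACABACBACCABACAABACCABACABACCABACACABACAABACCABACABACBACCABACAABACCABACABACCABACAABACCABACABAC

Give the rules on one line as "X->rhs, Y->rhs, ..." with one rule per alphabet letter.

A->BAC, B->CA, C->A

  step 0 ⇒ step 1: AACA ⇒ BAC·BAC·A·BAC
    A ↦ BAC
    C ↦ A
    B ↦ CA  (constrained at step 1)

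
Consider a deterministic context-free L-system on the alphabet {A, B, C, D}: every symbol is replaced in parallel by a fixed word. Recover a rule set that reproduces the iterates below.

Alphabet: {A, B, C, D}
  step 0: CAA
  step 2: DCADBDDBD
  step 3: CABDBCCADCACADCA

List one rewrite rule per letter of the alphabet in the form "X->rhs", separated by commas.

  step 2 ⇒ step 3: DCADBDDBD ⇒ CA·BD·BC·CA·D·CA·CA·D·CA
    A ↦ BC
    B ↦ D
    C ↦ BD
    D ↦ CA

A->BC, B->D, C->BD, D->CA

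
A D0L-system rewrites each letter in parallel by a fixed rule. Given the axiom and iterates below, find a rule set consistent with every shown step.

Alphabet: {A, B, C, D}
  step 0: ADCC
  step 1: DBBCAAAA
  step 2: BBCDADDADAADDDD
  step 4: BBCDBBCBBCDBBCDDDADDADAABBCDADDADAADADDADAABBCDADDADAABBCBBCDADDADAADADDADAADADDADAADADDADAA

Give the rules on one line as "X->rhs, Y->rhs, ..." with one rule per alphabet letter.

A->D, B->DAD, C->AA, D->BBC

  step 1 ⇒ step 2: DBBCAAAA ⇒ BBC·DAD·DAD·AA·D·D·D·D
    A ↦ D
    B ↦ DAD
    C ↦ AA
    D ↦ BBC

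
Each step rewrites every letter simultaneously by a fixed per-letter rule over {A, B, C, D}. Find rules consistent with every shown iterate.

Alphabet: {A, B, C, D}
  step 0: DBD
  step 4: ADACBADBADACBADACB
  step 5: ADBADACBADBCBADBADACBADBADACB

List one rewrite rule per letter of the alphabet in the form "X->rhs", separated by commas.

  step 4 ⇒ step 5: ADACBADBADACBADACB ⇒ AD·B·AD·A·CB·AD·B·CB·AD·B·AD·A·CB·AD·B·AD·A·CB
    A ↦ AD
    B ↦ CB
    C ↦ A
    D ↦ B

A->AD, B->CB, C->A, D->B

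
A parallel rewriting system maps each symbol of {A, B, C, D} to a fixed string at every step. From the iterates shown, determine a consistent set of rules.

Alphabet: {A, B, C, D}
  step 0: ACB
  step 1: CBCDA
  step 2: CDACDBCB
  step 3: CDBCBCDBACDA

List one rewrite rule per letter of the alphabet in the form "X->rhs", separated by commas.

  step 2 ⇒ step 3: CDACDBCB ⇒ CD·B·CB·CD·B·A·CD·A
    A ↦ CB
    B ↦ A
    C ↦ CD
    D ↦ B

A->CB, B->A, C->CD, D->B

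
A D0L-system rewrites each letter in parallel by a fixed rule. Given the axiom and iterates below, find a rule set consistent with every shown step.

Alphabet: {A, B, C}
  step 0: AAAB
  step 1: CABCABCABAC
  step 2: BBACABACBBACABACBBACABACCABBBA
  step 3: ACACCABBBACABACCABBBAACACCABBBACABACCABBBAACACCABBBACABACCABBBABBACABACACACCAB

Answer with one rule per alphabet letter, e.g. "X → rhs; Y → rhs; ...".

A->CAB, B->AC, C->BBA

  step 2 ⇒ step 3: BBACABACBBACABACBBACABACCABBBA ⇒ AC·AC·CAB·BBA·CAB·AC·CAB·BBA·AC·AC·CAB·BBA·CAB·AC·CAB·BBA·AC·AC·CAB·BBA·CAB·AC·CAB·BBA·BBA·CAB·AC·AC·AC·CAB
    A ↦ CAB
    B ↦ AC
    C ↦ BBA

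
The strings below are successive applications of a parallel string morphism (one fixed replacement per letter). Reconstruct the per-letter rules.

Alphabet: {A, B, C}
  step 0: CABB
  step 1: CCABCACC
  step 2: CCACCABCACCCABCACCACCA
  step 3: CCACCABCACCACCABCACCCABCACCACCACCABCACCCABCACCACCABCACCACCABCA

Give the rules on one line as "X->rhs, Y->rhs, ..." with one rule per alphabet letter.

A->BCA, B->C, C->CCA

  step 2 ⇒ step 3: CCACCABCACCCABCACCACCA ⇒ CCA·CCA·BCA·CCA·CCA·BCA·C·CCA·BCA·CCA·CCA·CCA·BCA·C·CCA·BCA·CCA·CCA·BCA·CCA·CCA·BCA
    A ↦ BCA
    B ↦ C
    C ↦ CCA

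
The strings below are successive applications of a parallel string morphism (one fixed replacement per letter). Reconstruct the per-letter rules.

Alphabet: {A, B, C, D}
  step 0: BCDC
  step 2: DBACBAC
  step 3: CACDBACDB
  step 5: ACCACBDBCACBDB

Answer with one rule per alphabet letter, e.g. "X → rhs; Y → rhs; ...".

A->D, B->AC, C->B, D->C

  step 2 ⇒ step 3: DBACBAC ⇒ C·AC·D·B·AC·D·B
    A ↦ D
    B ↦ AC
    C ↦ B
    D ↦ C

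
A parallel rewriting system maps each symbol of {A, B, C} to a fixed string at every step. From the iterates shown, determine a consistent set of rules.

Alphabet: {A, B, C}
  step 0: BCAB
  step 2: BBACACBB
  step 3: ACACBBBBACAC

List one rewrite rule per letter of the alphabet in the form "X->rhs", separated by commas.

A->B, B->AC, C->B

  step 2 ⇒ step 3: BBACACBB ⇒ AC·AC·B·B·B·B·AC·AC
    A ↦ B
    B ↦ AC
    C ↦ B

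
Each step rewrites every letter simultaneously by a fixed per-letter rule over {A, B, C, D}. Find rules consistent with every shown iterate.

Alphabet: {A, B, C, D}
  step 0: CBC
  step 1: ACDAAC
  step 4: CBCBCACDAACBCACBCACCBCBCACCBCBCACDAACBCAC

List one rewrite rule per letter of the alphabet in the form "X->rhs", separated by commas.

  step 0 ⇒ step 1: CBC ⇒ AC·DA·AC
    B ↦ DA
    C ↦ AC
    A ↦ BC  (constrained at step 1)
    D ↦ C  (constrained at step 1)

A->BC, B->DA, C->AC, D->C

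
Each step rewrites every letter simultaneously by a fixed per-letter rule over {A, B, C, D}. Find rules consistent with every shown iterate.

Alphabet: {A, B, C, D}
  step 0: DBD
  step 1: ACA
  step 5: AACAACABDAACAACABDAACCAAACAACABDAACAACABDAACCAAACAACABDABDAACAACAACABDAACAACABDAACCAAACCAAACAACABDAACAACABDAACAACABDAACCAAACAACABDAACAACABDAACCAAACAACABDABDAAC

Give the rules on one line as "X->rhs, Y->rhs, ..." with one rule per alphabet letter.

  step 0 ⇒ step 1: DBD ⇒ A·C·A
    B ↦ C
    D ↦ A
    A ↦ AAC  (constrained at step 1)
    C ↦ ABD  (constrained at step 1)

A->AAC, B->C, C->ABD, D->A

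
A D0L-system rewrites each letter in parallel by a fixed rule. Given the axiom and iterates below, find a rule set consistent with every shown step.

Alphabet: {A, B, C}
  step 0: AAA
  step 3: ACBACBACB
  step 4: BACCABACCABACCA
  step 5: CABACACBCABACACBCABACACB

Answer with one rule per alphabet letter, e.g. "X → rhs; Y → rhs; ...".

  step 4 ⇒ step 5: BACCABACCABACCA ⇒ CA·B·AC·AC·B·CA·B·AC·AC·B·CA·B·AC·AC·B
    A ↦ B
    B ↦ CA
    C ↦ AC

A->B, B->CA, C->AC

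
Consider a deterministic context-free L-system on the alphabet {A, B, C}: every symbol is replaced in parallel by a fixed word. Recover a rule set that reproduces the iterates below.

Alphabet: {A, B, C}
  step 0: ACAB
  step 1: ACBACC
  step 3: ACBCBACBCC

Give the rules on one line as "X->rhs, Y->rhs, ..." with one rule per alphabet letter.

A->AC, B->C, C->B

  step 0 ⇒ step 1: ACAB ⇒ AC·B·AC·C
    A ↦ AC
    B ↦ C
    C ↦ B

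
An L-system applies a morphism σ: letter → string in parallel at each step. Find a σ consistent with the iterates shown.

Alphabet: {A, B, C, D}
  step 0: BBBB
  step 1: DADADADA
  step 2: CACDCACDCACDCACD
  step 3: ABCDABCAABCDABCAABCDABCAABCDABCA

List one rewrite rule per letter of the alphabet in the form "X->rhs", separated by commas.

A->CD, B->DA, C->AB, D->CA

  step 2 ⇒ step 3: CACDCACDCACDCACD ⇒ AB·CD·AB·CA·AB·CD·AB·CA·AB·CD·AB·CA·AB·CD·AB·CA
    A ↦ CD
    C ↦ AB
    D ↦ CA
  step 0 ⇒ step 1: BBBB ⇒ DA·DA·DA·DA
    B ↦ DA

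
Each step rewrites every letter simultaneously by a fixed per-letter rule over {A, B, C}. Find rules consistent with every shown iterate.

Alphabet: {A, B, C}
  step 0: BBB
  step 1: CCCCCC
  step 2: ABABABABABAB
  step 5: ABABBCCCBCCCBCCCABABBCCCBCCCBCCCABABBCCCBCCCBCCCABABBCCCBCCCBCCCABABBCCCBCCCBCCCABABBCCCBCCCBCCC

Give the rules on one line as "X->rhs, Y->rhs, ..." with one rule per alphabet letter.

  step 1 ⇒ step 2: CCCCCC ⇒ AB·AB·AB·AB·AB·AB
    C ↦ AB
    A ↦ BC  (constrained at step 2)
  step 0 ⇒ step 1: BBB ⇒ CC·CC·CC
    B ↦ CC

A->BC, B->CC, C->AB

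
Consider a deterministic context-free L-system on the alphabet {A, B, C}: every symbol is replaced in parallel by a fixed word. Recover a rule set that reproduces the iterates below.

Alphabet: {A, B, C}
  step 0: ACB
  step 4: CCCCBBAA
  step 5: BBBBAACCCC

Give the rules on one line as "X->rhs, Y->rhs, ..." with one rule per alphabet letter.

A->CC, B->A, C->B

  step 4 ⇒ step 5: CCCCBBAA ⇒ B·B·B·B·A·A·CC·CC
    A ↦ CC
    B ↦ A
    C ↦ B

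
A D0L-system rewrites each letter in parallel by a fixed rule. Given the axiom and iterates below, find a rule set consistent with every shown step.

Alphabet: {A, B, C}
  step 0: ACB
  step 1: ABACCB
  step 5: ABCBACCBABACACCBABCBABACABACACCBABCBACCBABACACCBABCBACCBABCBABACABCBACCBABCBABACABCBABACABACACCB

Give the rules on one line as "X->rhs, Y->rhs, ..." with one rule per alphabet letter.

  step 0 ⇒ step 1: ACB ⇒ AB·AC·CB
    A ↦ AB
    B ↦ CB
    C ↦ AC

A->AB, B->CB, C->AC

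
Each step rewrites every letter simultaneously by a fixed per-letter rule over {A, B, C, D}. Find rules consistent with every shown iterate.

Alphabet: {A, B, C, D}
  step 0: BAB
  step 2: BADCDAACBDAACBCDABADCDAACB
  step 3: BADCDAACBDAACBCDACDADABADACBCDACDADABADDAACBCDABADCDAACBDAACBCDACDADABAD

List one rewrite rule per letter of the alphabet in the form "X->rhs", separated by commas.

A->CDA, B->BAD, C->DA, D->ACB

  step 2 ⇒ step 3: BADCDAACBDAACBCDABADCDAACB ⇒ BAD·CDA·ACB·DA·ACB·CDA·CDA·DA·BAD·ACB·CDA·CDA·DA·BAD·DA·ACB·CDA·BAD·CDA·ACB·DA·ACB·CDA·CDA·DA·BAD
    A ↦ CDA
    B ↦ BAD
    C ↦ DA
    D ↦ ACB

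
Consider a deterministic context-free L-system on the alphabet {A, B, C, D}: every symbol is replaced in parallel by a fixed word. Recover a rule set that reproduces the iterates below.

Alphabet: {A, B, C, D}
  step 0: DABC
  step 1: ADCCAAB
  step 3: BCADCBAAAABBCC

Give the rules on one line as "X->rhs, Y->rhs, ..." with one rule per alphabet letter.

  step 0 ⇒ step 1: DABC ⇒ ADC·C·AA·B
    A ↦ C
    B ↦ AA
    C ↦ B
    D ↦ ADC

A->C, B->AA, C->B, D->ADC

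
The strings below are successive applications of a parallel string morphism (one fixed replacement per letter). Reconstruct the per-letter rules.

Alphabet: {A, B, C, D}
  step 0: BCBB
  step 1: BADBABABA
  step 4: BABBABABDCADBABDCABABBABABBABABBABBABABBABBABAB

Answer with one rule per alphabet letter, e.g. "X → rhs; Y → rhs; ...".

  step 0 ⇒ step 1: BCBB ⇒ BA·DBA·BA·BA
    B ↦ BA
    C ↦ DBA
    A ↦ B  (constrained at step 1)
    D ↦ DCA  (constrained at step 1)

A->B, B->BA, C->DBA, D->DCA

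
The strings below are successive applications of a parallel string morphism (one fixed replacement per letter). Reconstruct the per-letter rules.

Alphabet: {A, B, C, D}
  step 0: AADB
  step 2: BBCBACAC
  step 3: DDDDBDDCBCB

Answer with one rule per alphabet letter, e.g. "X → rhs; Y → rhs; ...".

A->C, B->DD, C->B, D->AC

  step 2 ⇒ step 3: BBCBACAC ⇒ DD·DD·B·DD·C·B·C·B
    A ↦ C
    B ↦ DD
    C ↦ B
    D ↦ AC  (constrained at step 0)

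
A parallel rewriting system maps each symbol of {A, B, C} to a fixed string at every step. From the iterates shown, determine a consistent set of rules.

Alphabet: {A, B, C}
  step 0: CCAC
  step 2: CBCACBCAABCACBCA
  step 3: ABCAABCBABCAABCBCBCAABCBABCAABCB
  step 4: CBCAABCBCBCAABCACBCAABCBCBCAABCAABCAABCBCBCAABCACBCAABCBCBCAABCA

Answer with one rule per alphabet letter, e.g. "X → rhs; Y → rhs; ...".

  step 3 ⇒ step 4: ABCAABCBABCAABCBCBCAABCBABCAABCB ⇒ CB·CA·AB·CB·CB·CA·AB·CA·CB·CA·AB·CB·CB·CA·AB·CA·AB·CA·AB·CB·CB·CA·AB·CA·CB·CA·AB·CB·CB·CA·AB·CA
    A ↦ CB
    B ↦ CA
    C ↦ AB

A->CB, B->CA, C->AB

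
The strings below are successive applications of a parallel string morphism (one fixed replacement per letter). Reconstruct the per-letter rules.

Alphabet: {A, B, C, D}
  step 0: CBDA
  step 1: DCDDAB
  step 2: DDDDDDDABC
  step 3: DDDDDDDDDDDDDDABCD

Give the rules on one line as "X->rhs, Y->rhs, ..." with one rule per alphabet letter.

  step 2 ⇒ step 3: DDDDDDDABC ⇒ DD·DD·DD·DD·DD·DD·DD·AB·C·D
    A ↦ AB
    B ↦ C
    C ↦ D
    D ↦ DD

A->AB, B->C, C->D, D->DD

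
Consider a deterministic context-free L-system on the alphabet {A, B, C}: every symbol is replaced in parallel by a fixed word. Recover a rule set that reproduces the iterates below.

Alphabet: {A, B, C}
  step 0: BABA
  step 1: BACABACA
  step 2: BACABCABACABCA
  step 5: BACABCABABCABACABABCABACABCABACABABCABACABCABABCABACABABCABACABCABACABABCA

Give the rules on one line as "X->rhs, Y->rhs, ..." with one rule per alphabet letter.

  step 1 ⇒ step 2: BACABACA ⇒ BA·CA·B·CA·BA·CA·B·CA
    A ↦ CA
    B ↦ BA
    C ↦ B

A->CA, B->BA, C->B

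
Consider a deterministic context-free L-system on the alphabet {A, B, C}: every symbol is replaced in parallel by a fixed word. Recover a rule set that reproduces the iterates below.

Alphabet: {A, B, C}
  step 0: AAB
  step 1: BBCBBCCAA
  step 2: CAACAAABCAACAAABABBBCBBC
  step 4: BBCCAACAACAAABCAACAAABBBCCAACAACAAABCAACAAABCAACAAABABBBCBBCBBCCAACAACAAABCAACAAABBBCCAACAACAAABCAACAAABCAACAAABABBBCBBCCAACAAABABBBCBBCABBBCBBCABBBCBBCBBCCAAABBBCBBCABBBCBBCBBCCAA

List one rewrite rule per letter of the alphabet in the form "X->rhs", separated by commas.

A->BBC, B->CAA, C->AB

  step 1 ⇒ step 2: BBCBBCCAA ⇒ CAA·CAA·AB·CAA·CAA·AB·AB·BBC·BBC
    A ↦ BBC
    B ↦ CAA
    C ↦ AB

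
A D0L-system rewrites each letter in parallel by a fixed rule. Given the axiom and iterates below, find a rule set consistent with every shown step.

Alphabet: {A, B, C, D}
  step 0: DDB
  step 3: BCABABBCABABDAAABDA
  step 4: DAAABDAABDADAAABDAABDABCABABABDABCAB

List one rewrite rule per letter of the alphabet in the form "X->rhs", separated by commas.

A->AB, B->DA, C->A, D->BC

  step 3 ⇒ step 4: BCABABBCABABDAAABDA ⇒ DA·A·AB·DA·AB·DA·DA·A·AB·DA·AB·DA·BC·AB·AB·AB·DA·BC·AB
    A ↦ AB
    B ↦ DA
    C ↦ A
    D ↦ BC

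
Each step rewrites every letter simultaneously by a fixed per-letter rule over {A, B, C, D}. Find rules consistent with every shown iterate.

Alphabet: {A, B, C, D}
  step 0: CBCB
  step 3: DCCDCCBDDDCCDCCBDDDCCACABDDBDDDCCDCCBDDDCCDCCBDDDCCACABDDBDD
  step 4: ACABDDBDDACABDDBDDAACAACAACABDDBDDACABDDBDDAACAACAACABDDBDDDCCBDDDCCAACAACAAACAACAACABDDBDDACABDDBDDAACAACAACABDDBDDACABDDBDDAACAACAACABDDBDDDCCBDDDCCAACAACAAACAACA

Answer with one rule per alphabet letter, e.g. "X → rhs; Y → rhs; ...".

A->DCC, B->A, C->BDD, D->ACA

  step 3 ⇒ step 4: DCCDCCBDDDCCDCCBDDDCCACABDDBDDDCCDCCBDDDCCDCCBDDDCCACABDDBDD ⇒ ACA·BDD·BDD·ACA·BDD·BDD·A·ACA·ACA·ACA·BDD·BDD·ACA·BDD·BDD·A·ACA·ACA·ACA·BDD·BDD·DCC·BDD·DCC·A·ACA·ACA·A·ACA·ACA·ACA·BDD·BDD·ACA·BDD·BDD·A·ACA·ACA·ACA·BDD·BDD·ACA·BDD·BDD·A·ACA·ACA·ACA·BDD·BDD·DCC·BDD·DCC·A·ACA·ACA·A·ACA·ACA
    A ↦ DCC
    B ↦ A
    C ↦ BDD
    D ↦ ACA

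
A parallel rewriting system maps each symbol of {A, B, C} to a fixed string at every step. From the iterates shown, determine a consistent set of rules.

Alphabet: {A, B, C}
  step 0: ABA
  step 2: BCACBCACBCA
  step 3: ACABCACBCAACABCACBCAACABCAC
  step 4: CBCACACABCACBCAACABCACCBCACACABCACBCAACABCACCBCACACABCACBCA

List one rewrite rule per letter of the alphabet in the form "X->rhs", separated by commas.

A->C, B->ACA, C->BCA

  step 3 ⇒ step 4: ACABCACBCAACABCACBCAACABCAC ⇒ C·BCA·C·ACA·BCA·C·BCA·ACA·BCA·C·C·BCA·C·ACA·BCA·C·BCA·ACA·BCA·C·C·BCA·C·ACA·BCA·C·BCA
    A ↦ C
    B ↦ ACA
    C ↦ BCA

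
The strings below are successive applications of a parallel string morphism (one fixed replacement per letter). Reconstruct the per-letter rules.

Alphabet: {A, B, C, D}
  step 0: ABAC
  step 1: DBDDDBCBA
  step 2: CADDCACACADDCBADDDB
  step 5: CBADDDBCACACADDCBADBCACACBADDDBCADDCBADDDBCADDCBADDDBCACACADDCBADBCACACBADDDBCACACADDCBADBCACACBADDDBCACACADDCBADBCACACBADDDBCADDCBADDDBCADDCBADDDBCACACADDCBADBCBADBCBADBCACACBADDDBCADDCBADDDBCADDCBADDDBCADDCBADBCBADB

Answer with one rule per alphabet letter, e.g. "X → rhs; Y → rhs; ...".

A->DB, B->DD, C->CBA, D->CA

  step 1 ⇒ step 2: DBDDDBCBA ⇒ CA·DD·CA·CA·CA·DD·CBA·DD·DB
    A ↦ DB
    B ↦ DD
    C ↦ CBA
    D ↦ CA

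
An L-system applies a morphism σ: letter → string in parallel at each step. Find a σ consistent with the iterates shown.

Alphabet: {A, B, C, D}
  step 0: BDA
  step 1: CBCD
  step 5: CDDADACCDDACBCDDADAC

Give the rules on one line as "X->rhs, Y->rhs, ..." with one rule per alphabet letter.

  step 0 ⇒ step 1: BDA ⇒ CB·C·D
    A ↦ D
    B ↦ CB
    D ↦ C
    C ↦ DA  (constrained at step 1)

A->D, B->CB, C->DA, D->C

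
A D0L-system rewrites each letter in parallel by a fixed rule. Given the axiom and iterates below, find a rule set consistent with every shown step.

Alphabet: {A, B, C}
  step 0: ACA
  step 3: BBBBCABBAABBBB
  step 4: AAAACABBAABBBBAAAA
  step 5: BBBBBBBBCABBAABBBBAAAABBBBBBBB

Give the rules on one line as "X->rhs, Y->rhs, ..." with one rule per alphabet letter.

  step 4 ⇒ step 5: AAAACABBAABBBBAAAA ⇒ BB·BB·BB·BB·CA·BB·A·A·BB·BB·A·A·A·A·BB·BB·BB·BB
    A ↦ BB
    B ↦ A
    C ↦ CA

A->BB, B->A, C->CA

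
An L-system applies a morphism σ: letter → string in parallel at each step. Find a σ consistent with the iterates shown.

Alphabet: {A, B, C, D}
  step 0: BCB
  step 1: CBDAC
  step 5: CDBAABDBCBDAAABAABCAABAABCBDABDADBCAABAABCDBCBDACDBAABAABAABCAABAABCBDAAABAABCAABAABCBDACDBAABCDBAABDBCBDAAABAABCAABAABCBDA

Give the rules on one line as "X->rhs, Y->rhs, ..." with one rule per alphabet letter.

A->AAB, B->C, C->BDA, D->DB

  step 0 ⇒ step 1: BCB ⇒ C·BDA·C
    B ↦ C
    C ↦ BDA
    A ↦ AAB  (constrained at step 1)
    D ↦ DB  (constrained at step 1)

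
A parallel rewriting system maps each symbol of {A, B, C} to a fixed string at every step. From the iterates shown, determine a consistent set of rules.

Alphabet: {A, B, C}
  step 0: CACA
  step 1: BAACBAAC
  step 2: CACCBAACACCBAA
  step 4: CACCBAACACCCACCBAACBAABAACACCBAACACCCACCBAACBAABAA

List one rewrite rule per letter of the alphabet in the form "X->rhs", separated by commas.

A->C, B->CA, C->BAA

  step 1 ⇒ step 2: BAACBAAC ⇒ CA·C·C·BAA·CA·C·C·BAA
    A ↦ C
    B ↦ CA
    C ↦ BAA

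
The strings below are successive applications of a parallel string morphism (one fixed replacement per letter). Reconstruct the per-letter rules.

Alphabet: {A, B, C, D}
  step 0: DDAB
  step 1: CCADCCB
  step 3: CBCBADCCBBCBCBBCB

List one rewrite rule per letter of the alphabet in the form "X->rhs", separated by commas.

A->ADC, B->CB, C->B, D->C

  step 0 ⇒ step 1: DDAB ⇒ C·C·ADC·CB
    A ↦ ADC
    B ↦ CB
    D ↦ C
    C ↦ B  (constrained at step 1)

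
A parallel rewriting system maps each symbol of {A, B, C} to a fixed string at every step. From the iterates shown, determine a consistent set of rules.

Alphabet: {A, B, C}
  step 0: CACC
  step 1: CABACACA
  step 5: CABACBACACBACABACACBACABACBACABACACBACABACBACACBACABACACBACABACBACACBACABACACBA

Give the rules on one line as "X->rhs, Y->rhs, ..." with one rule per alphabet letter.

A->BA, B->C, C->CA

  step 0 ⇒ step 1: CACC ⇒ CA·BA·CA·CA
    A ↦ BA
    C ↦ CA
    B ↦ C  (constrained at step 1)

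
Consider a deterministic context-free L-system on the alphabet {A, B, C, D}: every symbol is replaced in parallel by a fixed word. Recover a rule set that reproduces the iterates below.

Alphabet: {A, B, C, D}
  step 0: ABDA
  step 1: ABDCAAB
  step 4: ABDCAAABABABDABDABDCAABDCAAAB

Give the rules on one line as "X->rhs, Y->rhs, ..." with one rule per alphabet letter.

  step 0 ⇒ step 1: ABDA ⇒ AB·D·CA·AB
    A ↦ AB
    B ↦ D
    D ↦ CA
    C ↦ A  (constrained at step 1)

A->AB, B->D, C->A, D->CA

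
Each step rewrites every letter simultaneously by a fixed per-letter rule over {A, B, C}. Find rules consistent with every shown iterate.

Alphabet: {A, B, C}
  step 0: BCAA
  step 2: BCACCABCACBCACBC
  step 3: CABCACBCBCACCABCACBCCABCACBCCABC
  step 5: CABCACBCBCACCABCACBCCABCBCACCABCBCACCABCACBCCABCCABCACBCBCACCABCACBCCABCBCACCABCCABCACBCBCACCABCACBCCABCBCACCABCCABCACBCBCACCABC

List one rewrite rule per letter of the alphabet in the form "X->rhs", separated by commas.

A->AC, B->CA, C->BC

  step 2 ⇒ step 3: BCACCABCACBCACBC ⇒ CA·BC·AC·BC·BC·AC·CA·BC·AC·BC·CA·BC·AC·BC·CA·BC
    A ↦ AC
    B ↦ CA
    C ↦ BC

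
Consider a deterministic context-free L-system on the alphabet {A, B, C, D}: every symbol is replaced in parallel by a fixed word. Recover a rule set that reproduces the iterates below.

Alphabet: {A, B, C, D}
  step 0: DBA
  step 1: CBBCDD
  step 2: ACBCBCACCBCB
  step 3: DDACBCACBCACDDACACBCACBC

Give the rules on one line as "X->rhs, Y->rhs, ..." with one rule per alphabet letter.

  step 2 ⇒ step 3: ACBCBCACCBCB ⇒ DD·AC·BC·AC·BC·AC·DD·AC·AC·BC·AC·BC
    A ↦ DD
    B ↦ BC
    C ↦ AC
  step 0 ⇒ step 1: DBA ⇒ CB·BC·DD
    D ↦ CB

A->DD, B->BC, C->AC, D->CB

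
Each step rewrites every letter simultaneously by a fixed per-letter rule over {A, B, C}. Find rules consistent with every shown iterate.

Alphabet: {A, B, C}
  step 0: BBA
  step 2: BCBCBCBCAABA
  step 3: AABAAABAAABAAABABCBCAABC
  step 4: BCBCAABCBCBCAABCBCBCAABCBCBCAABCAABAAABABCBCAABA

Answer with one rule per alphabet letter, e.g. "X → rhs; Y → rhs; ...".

A->BC, B->AA, C->BA

  step 3 ⇒ step 4: AABAAABAAABAAABABCBCAABC ⇒ BC·BC·AA·BC·BC·BC·AA·BC·BC·BC·AA·BC·BC·BC·AA·BC·AA·BA·AA·BA·BC·BC·AA·BA
    A ↦ BC
    B ↦ AA
    C ↦ BA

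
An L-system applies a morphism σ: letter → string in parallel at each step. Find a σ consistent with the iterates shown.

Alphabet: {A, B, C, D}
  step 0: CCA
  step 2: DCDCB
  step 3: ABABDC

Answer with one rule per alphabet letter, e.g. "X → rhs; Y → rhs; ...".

A->C, B->DC, C->B, D->A

  step 2 ⇒ step 3: DCDCB ⇒ A·B·A·B·DC
    B ↦ DC
    C ↦ B
    D ↦ A
    A ↦ C  (constrained at step 0)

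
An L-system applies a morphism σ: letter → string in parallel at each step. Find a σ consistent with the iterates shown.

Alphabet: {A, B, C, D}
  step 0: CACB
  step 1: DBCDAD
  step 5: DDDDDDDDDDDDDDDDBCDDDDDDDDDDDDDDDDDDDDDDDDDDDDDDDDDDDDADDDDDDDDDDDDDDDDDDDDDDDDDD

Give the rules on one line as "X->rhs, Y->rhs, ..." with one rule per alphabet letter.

  step 0 ⇒ step 1: CACB ⇒ D·BC·D·AD
    A ↦ BC
    B ↦ AD
    C ↦ D
    D ↦ DD  (constrained at step 1)

A->BC, B->AD, C->D, D->DD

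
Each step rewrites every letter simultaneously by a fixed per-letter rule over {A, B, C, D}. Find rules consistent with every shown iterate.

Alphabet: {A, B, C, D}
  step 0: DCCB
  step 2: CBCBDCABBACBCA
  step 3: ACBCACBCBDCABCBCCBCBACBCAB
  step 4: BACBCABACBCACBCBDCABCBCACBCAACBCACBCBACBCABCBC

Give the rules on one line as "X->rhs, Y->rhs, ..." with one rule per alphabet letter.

  step 3 ⇒ step 4: ACBCACBCBDCABCBCCBCBACBCAB ⇒ B·A·CBC·A·B·A·CBC·A·CBC·BDC·A·B·CBC·A·CBC·A·A·CBC·A·CBC·B·A·CBC·A·B·CBC
    A ↦ B
    B ↦ CBC
    C ↦ A
    D ↦ BDC

A->B, B->CBC, C->A, D->BDC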